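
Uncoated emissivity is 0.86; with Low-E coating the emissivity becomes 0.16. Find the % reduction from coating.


Percentage reduction = (1 - coated/uncoated) * 100
  Ratio = 0.16 / 0.86 = 0.186
  Reduction = (1 - 0.186) * 100 = 81.4%

81.4%


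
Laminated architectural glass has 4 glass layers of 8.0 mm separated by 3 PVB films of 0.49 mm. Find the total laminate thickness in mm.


Total thickness = glass contribution + PVB contribution
  Glass: 4 * 8.0 = 32.0 mm
  PVB: 3 * 0.49 = 1.47 mm
  Total = 32.0 + 1.47 = 33.47 mm

33.47 mm


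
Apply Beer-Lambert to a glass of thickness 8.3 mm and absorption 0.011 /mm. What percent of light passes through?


Beer-Lambert law: T = exp(-alpha * thickness)
  exponent = -0.011 * 8.3 = -0.0913
  T = exp(-0.0913) = 0.9127
  Percentage = 0.9127 * 100 = 91.27%

91.27%


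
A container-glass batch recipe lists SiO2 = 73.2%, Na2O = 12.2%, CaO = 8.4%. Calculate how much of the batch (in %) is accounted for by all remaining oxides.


Sum the three major oxides:
  SiO2 + Na2O + CaO = 73.2 + 12.2 + 8.4 = 93.8%
Subtract from 100%:
  Others = 100 - 93.8 = 6.2%

6.2%


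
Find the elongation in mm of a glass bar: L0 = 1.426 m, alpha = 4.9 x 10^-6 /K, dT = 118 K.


Thermal expansion formula: dL = alpha * L0 * dT
  dL = (4.9 x 10^-6) * 1.426 * 118 = 0.00082451 m
Convert to mm: 0.00082451 * 1000 = 0.8245 mm

0.8245 mm


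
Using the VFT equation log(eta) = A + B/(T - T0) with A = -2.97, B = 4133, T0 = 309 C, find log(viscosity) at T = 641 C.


VFT equation: log(eta) = A + B / (T - T0)
  T - T0 = 641 - 309 = 332
  B / (T - T0) = 4133 / 332 = 12.449
  log(eta) = -2.97 + 12.449 = 9.479

9.479


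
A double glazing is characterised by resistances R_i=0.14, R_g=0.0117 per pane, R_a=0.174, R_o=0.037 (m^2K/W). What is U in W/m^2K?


Total thermal resistance (series):
  R_total = R_in + R_glass + R_air + R_glass + R_out
  R_total = 0.14 + 0.0117 + 0.174 + 0.0117 + 0.037 = 0.3744 m^2K/W
U-value = 1 / R_total = 1 / 0.3744 = 2.671 W/m^2K

2.671 W/m^2K


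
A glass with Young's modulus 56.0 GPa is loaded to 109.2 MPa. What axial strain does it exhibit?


Rearrange E = sigma / epsilon:
  epsilon = sigma / E
  E (MPa) = 56.0 * 1000 = 56000
  epsilon = 109.2 / 56000 = 0.00195

0.00195


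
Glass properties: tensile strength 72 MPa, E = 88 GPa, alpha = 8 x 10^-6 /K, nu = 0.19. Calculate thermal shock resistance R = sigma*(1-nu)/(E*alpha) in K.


Thermal shock resistance: R = sigma * (1 - nu) / (E * alpha)
  Numerator = 72 * (1 - 0.19) = 58.32
  Denominator = 88 * 1000 * (8 x 10^-6) = 0.704
  R = 58.32 / 0.704 = 82.8 K

82.8 K


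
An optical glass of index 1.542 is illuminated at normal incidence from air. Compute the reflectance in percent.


Fresnel reflectance at normal incidence:
  R = ((n - 1)/(n + 1))^2
  (n - 1)/(n + 1) = (1.542 - 1)/(1.542 + 1) = 0.213218
  R = 0.213218^2 = 0.0454619
  R(%) = 0.0454619 * 100 = 4.546%

4.546%


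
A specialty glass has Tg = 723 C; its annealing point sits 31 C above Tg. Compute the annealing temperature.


The annealing temperature is Tg plus the offset:
  T_anneal = 723 + 31 = 754 C

754 C


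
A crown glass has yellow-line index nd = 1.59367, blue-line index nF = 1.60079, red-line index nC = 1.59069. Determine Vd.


Abbe number formula: Vd = (nd - 1) / (nF - nC)
  nd - 1 = 1.59367 - 1 = 0.59367
  nF - nC = 1.60079 - 1.59069 = 0.0101
  Vd = 0.59367 / 0.0101 = 58.78

58.78


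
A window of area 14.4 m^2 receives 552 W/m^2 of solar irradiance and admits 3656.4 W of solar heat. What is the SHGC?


Rearrange Q = Area * SHGC * Irradiance:
  SHGC = Q / (Area * Irradiance)
  SHGC = 3656.4 / (14.4 * 552) = 0.46

0.46


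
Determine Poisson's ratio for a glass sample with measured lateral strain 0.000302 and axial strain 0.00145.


Poisson's ratio: nu = lateral strain / axial strain
  nu = 0.000302 / 0.00145 = 0.2083

0.2083


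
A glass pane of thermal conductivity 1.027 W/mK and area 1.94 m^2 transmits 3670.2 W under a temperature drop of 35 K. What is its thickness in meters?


Fourier's law: t = k * A * dT / Q
  t = 1.027 * 1.94 * 35 / 3670.2
  t = 69.7333 / 3670.2 = 0.019 m

0.019 m


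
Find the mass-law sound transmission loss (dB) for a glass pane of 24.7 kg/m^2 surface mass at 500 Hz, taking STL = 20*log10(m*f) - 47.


Mass law: STL = 20 * log10(m * f) - 47
  m * f = 24.7 * 500 = 12350
  log10(12350) = 4.09167
  STL = 20 * 4.09167 - 47 = 81.8334 - 47 = 34.8 dB

34.8 dB


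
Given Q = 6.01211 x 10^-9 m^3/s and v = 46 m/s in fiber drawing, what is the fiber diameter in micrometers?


Cross-sectional area from continuity:
  A = Q / v = 6.01211 x 10^-9 / 46 = 1.30698 x 10^-10 m^2
Diameter from circular cross-section:
  d = sqrt(4A / pi) * 10^6 (m -> um)
  d = sqrt(4 * 1.30698 x 10^-10 / pi) * 10^6 = 12.9 um

12.9 um


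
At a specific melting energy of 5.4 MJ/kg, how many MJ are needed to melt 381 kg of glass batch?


Total energy = mass * specific energy
  E = 381 * 5.4 = 2057.4 MJ

2057.4 MJ


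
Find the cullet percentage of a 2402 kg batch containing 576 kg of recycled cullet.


Cullet ratio = (cullet mass / total batch mass) * 100
  Ratio = 576 / 2402 * 100 = 23.98%

23.98%


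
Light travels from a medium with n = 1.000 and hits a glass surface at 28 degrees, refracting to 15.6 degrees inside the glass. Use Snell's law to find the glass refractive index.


Apply Snell's law: n1 * sin(theta1) = n2 * sin(theta2)
  n2 = n1 * sin(theta1) / sin(theta2)
  sin(28) = 0.469472
  sin(15.6) = 0.26892
  n2 = 1.000 * 0.469472 / 0.26892 = 1.7458

1.7458


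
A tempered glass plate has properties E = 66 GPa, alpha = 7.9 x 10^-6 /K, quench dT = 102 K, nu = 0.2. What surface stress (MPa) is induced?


Tempering stress: sigma = E * alpha * dT / (1 - nu)
  E (MPa) = 66 * 1000 = 66000
  Numerator = 66000 * (7.9 x 10^-6) * 102 = 53.1828
  Denominator = 1 - 0.2 = 0.8
  sigma = 53.1828 / 0.8 = 66.5 MPa

66.5 MPa


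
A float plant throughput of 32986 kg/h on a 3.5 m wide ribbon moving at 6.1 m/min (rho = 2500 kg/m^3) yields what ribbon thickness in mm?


Ribbon cross-section from mass balance:
  Volume rate = throughput / density = 32986 / 2500 = 13.1944 m^3/h
  thickness = volume rate / (speed * 60 * width), i.e.
  thickness = throughput / (60 * speed * width * density) * 1000
  thickness = 32986 / (60 * 6.1 * 3.5 * 2500) * 1000 = 10.3 mm

10.3 mm


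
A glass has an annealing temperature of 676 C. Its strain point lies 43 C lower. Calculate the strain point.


Strain point = annealing point - difference:
  T_strain = 676 - 43 = 633 C

633 C


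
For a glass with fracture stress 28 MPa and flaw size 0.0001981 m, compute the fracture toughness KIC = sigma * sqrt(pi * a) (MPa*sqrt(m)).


Fracture toughness: KIC = sigma * sqrt(pi * a)
  pi * a = pi * 0.0001981 = 0.00062235
  sqrt(pi * a) = 0.024947
  KIC = 28 * 0.024947 = 0.699 MPa*sqrt(m)

0.699 MPa*sqrt(m)


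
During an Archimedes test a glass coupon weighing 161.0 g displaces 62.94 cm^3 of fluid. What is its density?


Use the definition of density:
  rho = mass / volume
  rho = 161.0 / 62.94 = 2.558 g/cm^3

2.558 g/cm^3


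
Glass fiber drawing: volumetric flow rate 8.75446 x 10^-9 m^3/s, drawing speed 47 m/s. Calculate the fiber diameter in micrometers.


Cross-sectional area from continuity:
  A = Q / v = 8.75446 x 10^-9 / 47 = 1.862651 x 10^-10 m^2
Diameter from circular cross-section:
  d = sqrt(4A / pi) * 10^6 (m -> um)
  d = sqrt(4 * 1.862651 x 10^-10 / pi) * 10^6 = 15.4 um

15.4 um


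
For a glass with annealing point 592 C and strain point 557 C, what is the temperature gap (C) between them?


Gap = T_anneal - T_strain:
  gap = 592 - 557 = 35 C

35 C


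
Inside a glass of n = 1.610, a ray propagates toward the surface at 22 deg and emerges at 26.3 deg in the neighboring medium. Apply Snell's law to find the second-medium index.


Apply Snell's law: n1 * sin(theta1) = n2 * sin(theta2)
  n2 = n1 * sin(theta1) / sin(theta2)
  sin(22) = 0.374607
  sin(26.3) = 0.443071
  n2 = 1.610 * 0.374607 / 0.443071 = 1.3612

1.3612


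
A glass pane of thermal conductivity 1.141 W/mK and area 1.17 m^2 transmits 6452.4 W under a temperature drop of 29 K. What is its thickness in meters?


Fourier's law: t = k * A * dT / Q
  t = 1.141 * 1.17 * 29 / 6452.4
  t = 38.71413 / 6452.4 = 0.006 m

0.006 m


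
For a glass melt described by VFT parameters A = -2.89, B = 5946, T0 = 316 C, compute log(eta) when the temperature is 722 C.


VFT equation: log(eta) = A + B / (T - T0)
  T - T0 = 722 - 316 = 406
  B / (T - T0) = 5946 / 406 = 14.645
  log(eta) = -2.89 + 14.645 = 11.755

11.755


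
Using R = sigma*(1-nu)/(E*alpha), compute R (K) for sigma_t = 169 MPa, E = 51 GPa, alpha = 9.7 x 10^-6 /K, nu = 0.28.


Thermal shock resistance: R = sigma * (1 - nu) / (E * alpha)
  Numerator = 169 * (1 - 0.28) = 121.68
  Denominator = 51 * 1000 * (9.7 x 10^-6) = 0.4947
  R = 121.68 / 0.4947 = 246.0 K

246.0 K


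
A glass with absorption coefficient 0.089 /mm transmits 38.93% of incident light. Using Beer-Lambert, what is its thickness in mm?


Rearrange T = exp(-alpha * thickness):
  thickness = -ln(T) / alpha
  T = 38.93/100 = 0.3893
  ln(T) = -0.94341
  -ln(T) = 0.94341
  thickness = 0.94341 / 0.089 = 10.6 mm

10.6 mm


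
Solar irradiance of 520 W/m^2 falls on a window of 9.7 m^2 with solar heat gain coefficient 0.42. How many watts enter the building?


Solar heat gain: Q = Area * SHGC * Irradiance
  Q = 9.7 * 0.42 * 520 = 2118.5 W

2118.5 W


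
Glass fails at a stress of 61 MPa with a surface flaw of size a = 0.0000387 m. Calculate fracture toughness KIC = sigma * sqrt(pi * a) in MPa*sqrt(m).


Fracture toughness: KIC = sigma * sqrt(pi * a)
  pi * a = pi * 0.0000387 = 0.00012158
  sqrt(pi * a) = 0.011026
  KIC = 61 * 0.011026 = 0.673 MPa*sqrt(m)

0.673 MPa*sqrt(m)


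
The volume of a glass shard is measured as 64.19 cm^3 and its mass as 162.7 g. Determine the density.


Use the definition of density:
  rho = mass / volume
  rho = 162.7 / 64.19 = 2.535 g/cm^3

2.535 g/cm^3


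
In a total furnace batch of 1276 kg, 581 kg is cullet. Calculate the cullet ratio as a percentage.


Cullet ratio = (cullet mass / total batch mass) * 100
  Ratio = 581 / 1276 * 100 = 45.53%

45.53%


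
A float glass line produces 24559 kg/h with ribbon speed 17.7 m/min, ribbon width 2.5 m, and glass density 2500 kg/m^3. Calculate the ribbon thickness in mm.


Ribbon cross-section from mass balance:
  Volume rate = throughput / density = 24559 / 2500 = 9.8236 m^3/h
  thickness = volume rate / (speed * 60 * width), i.e.
  thickness = throughput / (60 * speed * width * density) * 1000
  thickness = 24559 / (60 * 17.7 * 2.5 * 2500) * 1000 = 3.7 mm

3.7 mm


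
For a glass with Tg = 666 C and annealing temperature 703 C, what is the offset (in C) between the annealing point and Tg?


Offset = T_anneal - Tg:
  offset = 703 - 666 = 37 C

37 C


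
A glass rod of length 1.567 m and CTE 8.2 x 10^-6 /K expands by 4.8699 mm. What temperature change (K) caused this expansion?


Rearrange dL = alpha * L0 * dT for dT:
  dT = dL / (alpha * L0)
  dL (m) = 4.8699 / 1000 = 0.0048699
  dT = 0.0048699 / ((8.2 x 10^-6) * 1.567) = 379.0 K

379.0 K


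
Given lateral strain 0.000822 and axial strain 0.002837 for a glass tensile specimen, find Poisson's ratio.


Poisson's ratio: nu = lateral strain / axial strain
  nu = 0.000822 / 0.002837 = 0.2897

0.2897


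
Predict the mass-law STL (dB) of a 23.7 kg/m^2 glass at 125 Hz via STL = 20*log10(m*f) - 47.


Mass law: STL = 20 * log10(m * f) - 47
  m * f = 23.7 * 125 = 2962.5
  log10(2962.5) = 3.47166
  STL = 20 * 3.47166 - 47 = 69.4332 - 47 = 22.4 dB

22.4 dB


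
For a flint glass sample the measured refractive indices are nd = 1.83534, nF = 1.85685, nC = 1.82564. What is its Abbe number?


Abbe number formula: Vd = (nd - 1) / (nF - nC)
  nd - 1 = 1.83534 - 1 = 0.83534
  nF - nC = 1.85685 - 1.82564 = 0.03121
  Vd = 0.83534 / 0.03121 = 26.77

26.77


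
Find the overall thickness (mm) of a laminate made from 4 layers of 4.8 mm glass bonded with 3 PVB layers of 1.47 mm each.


Total thickness = glass contribution + PVB contribution
  Glass: 4 * 4.8 = 19.2 mm
  PVB: 3 * 1.47 = 4.41 mm
  Total = 19.2 + 4.41 = 23.61 mm

23.61 mm


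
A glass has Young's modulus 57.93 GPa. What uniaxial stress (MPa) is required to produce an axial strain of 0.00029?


Rearrange E = sigma / epsilon:
  sigma = E * epsilon
  E (MPa) = 57.93 * 1000 = 57930
  sigma = 57930 * 0.00029 = 16.8 MPa

16.8 MPa


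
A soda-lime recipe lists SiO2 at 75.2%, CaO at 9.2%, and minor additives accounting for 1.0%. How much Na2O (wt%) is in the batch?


Pieces sum to 100%:
  Na2O = 100 - (SiO2 + CaO + others)
  Na2O = 100 - (75.2 + 9.2 + 1.0) = 14.6%

14.6%


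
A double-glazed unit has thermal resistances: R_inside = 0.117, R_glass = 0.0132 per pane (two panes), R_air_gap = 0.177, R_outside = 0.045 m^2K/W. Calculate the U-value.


Total thermal resistance (series):
  R_total = R_in + R_glass + R_air + R_glass + R_out
  R_total = 0.117 + 0.0132 + 0.177 + 0.0132 + 0.045 = 0.3654 m^2K/W
U-value = 1 / R_total = 1 / 0.3654 = 2.737 W/m^2K

2.737 W/m^2K


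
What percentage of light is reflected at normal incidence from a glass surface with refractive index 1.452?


Fresnel reflectance at normal incidence:
  R = ((n - 1)/(n + 1))^2
  (n - 1)/(n + 1) = (1.452 - 1)/(1.452 + 1) = 0.184339
  R = 0.184339^2 = 0.0339809
  R(%) = 0.0339809 * 100 = 3.398%

3.398%


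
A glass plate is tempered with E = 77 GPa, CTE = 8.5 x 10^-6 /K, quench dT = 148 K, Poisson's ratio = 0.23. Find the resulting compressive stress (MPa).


Tempering stress: sigma = E * alpha * dT / (1 - nu)
  E (MPa) = 77 * 1000 = 77000
  Numerator = 77000 * (8.5 x 10^-6) * 148 = 96.866
  Denominator = 1 - 0.23 = 0.77
  sigma = 96.866 / 0.77 = 125.8 MPa

125.8 MPa


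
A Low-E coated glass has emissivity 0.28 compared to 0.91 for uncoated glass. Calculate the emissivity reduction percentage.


Percentage reduction = (1 - coated/uncoated) * 100
  Ratio = 0.28 / 0.91 = 0.3077
  Reduction = (1 - 0.3077) * 100 = 69.2%

69.2%


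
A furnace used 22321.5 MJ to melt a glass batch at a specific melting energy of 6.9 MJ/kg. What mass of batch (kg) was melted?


Rearrange E = m * s for m:
  m = E / s
  m = 22321.5 / 6.9 = 3235.0 kg

3235.0 kg


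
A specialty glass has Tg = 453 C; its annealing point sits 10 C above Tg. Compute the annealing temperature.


The annealing temperature is Tg plus the offset:
  T_anneal = 453 + 10 = 463 C

463 C


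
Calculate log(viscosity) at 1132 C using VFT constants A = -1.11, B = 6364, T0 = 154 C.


VFT equation: log(eta) = A + B / (T - T0)
  T - T0 = 1132 - 154 = 978
  B / (T - T0) = 6364 / 978 = 6.507
  log(eta) = -1.11 + 6.507 = 5.397

5.397


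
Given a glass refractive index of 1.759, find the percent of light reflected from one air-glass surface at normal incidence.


Fresnel reflectance at normal incidence:
  R = ((n - 1)/(n + 1))^2
  (n - 1)/(n + 1) = (1.759 - 1)/(1.759 + 1) = 0.2751
  R = 0.2751^2 = 0.07568
  R(%) = 0.07568 * 100 = 7.568%

7.568%


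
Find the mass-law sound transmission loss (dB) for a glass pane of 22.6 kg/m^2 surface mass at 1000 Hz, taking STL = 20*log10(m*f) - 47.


Mass law: STL = 20 * log10(m * f) - 47
  m * f = 22.6 * 1000 = 22600
  log10(22600) = 4.35411
  STL = 20 * 4.35411 - 47 = 87.0822 - 47 = 40.1 dB

40.1 dB


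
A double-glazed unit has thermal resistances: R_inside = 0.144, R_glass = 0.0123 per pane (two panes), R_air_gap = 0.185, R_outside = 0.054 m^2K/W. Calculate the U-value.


Total thermal resistance (series):
  R_total = R_in + R_glass + R_air + R_glass + R_out
  R_total = 0.144 + 0.0123 + 0.185 + 0.0123 + 0.054 = 0.4076 m^2K/W
U-value = 1 / R_total = 1 / 0.4076 = 2.453 W/m^2K

2.453 W/m^2K


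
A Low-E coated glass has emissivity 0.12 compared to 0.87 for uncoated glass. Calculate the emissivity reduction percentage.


Percentage reduction = (1 - coated/uncoated) * 100
  Ratio = 0.12 / 0.87 = 0.1379
  Reduction = (1 - 0.1379) * 100 = 86.2%

86.2%


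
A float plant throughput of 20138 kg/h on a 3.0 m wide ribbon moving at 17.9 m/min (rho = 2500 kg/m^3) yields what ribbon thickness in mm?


Ribbon cross-section from mass balance:
  Volume rate = throughput / density = 20138 / 2500 = 8.0552 m^3/h
  thickness = volume rate / (speed * 60 * width), i.e.
  thickness = throughput / (60 * speed * width * density) * 1000
  thickness = 20138 / (60 * 17.9 * 3.0 * 2500) * 1000 = 2.5 mm

2.5 mm


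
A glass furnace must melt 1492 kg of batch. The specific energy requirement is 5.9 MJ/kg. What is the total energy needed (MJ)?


Total energy = mass * specific energy
  E = 1492 * 5.9 = 8802.8 MJ

8802.8 MJ


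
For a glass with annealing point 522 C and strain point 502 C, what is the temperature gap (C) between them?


Gap = T_anneal - T_strain:
  gap = 522 - 502 = 20 C

20 C


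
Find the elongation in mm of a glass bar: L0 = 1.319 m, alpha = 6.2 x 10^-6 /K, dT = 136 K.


Thermal expansion formula: dL = alpha * L0 * dT
  dL = (6.2 x 10^-6) * 1.319 * 136 = 0.00111218 m
Convert to mm: 0.00111218 * 1000 = 1.1122 mm

1.1122 mm


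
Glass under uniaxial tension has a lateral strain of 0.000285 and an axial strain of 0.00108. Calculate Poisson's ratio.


Poisson's ratio: nu = lateral strain / axial strain
  nu = 0.000285 / 0.00108 = 0.2639

0.2639


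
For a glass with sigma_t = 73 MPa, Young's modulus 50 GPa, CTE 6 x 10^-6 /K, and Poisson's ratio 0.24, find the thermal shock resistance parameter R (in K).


Thermal shock resistance: R = sigma * (1 - nu) / (E * alpha)
  Numerator = 73 * (1 - 0.24) = 55.48
  Denominator = 50 * 1000 * (6 x 10^-6) = 0.3
  R = 55.48 / 0.3 = 184.9 K

184.9 K


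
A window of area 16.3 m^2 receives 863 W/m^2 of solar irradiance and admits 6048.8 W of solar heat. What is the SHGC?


Rearrange Q = Area * SHGC * Irradiance:
  SHGC = Q / (Area * Irradiance)
  SHGC = 6048.8 / (16.3 * 863) = 0.43

0.43


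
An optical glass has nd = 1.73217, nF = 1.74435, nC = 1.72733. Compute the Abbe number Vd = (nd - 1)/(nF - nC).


Abbe number formula: Vd = (nd - 1) / (nF - nC)
  nd - 1 = 1.73217 - 1 = 0.73217
  nF - nC = 1.74435 - 1.72733 = 0.01702
  Vd = 0.73217 / 0.01702 = 43.02

43.02


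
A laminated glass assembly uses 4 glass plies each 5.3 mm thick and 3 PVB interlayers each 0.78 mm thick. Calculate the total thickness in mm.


Total thickness = glass contribution + PVB contribution
  Glass: 4 * 5.3 = 21.2 mm
  PVB: 3 * 0.78 = 2.34 mm
  Total = 21.2 + 2.34 = 23.54 mm

23.54 mm


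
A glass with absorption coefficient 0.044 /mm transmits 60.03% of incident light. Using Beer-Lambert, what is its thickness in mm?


Rearrange T = exp(-alpha * thickness):
  thickness = -ln(T) / alpha
  T = 60.03/100 = 0.6003
  ln(T) = -0.51033
  -ln(T) = 0.51033
  thickness = 0.51033 / 0.044 = 11.6 mm

11.6 mm


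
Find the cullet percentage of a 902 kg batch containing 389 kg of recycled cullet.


Cullet ratio = (cullet mass / total batch mass) * 100
  Ratio = 389 / 902 * 100 = 43.13%

43.13%


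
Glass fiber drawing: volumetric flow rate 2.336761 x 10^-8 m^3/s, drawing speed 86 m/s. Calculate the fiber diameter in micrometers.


Cross-sectional area from continuity:
  A = Q / v = 2.336761 x 10^-8 / 86 = 2.717164 x 10^-10 m^2
Diameter from circular cross-section:
  d = sqrt(4A / pi) * 10^6 (m -> um)
  d = sqrt(4 * 2.717164 x 10^-10 / pi) * 10^6 = 18.6 um

18.6 um


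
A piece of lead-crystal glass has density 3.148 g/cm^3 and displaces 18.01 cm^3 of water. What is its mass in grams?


Rearrange rho = m / V:
  m = rho * V
  m = 3.148 * 18.01 = 56.695 g

56.695 g


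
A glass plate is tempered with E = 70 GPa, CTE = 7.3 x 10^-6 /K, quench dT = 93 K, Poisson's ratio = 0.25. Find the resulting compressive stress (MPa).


Tempering stress: sigma = E * alpha * dT / (1 - nu)
  E (MPa) = 70 * 1000 = 70000
  Numerator = 70000 * (7.3 x 10^-6) * 93 = 47.523
  Denominator = 1 - 0.25 = 0.75
  sigma = 47.523 / 0.75 = 63.4 MPa

63.4 MPa


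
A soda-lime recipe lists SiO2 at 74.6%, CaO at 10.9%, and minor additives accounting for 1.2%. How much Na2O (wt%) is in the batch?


Pieces sum to 100%:
  Na2O = 100 - (SiO2 + CaO + others)
  Na2O = 100 - (74.6 + 10.9 + 1.2) = 13.3%

13.3%


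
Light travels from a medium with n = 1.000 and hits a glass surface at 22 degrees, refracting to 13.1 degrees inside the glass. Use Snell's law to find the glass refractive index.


Apply Snell's law: n1 * sin(theta1) = n2 * sin(theta2)
  n2 = n1 * sin(theta1) / sin(theta2)
  sin(22) = 0.374607
  sin(13.1) = 0.226651
  n2 = 1.000 * 0.374607 / 0.226651 = 1.6528

1.6528


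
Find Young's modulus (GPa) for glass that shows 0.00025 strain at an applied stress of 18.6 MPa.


Young's modulus: E = stress / strain
  E = 18.6 MPa / 0.00025 = 74400 MPa
Convert to GPa: 74400 / 1000 = 74.4 GPa

74.4 GPa


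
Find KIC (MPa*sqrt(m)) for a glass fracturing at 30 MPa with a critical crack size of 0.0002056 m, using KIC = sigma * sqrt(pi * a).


Fracture toughness: KIC = sigma * sqrt(pi * a)
  pi * a = pi * 0.0002056 = 0.000645911
  sqrt(pi * a) = 0.025415
  KIC = 30 * 0.025415 = 0.762 MPa*sqrt(m)

0.762 MPa*sqrt(m)


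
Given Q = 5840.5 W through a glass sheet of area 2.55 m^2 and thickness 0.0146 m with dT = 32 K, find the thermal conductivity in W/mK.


Fourier's law rearranged: k = Q * t / (A * dT)
  Numerator = 5840.5 * 0.0146 = 85.2713
  Denominator = 2.55 * 32 = 81.6
  k = 85.2713 / 81.6 = 1.045 W/mK

1.045 W/mK


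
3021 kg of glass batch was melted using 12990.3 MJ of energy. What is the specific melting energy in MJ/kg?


Rearrange E = m * s for s:
  s = E / m
  s = 12990.3 / 3021 = 4.3 MJ/kg

4.3 MJ/kg


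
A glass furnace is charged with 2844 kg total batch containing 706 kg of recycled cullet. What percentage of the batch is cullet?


Cullet ratio = (cullet mass / total batch mass) * 100
  Ratio = 706 / 2844 * 100 = 24.82%

24.82%


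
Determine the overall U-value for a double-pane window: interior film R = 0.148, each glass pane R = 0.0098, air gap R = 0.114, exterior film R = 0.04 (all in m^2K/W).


Total thermal resistance (series):
  R_total = R_in + R_glass + R_air + R_glass + R_out
  R_total = 0.148 + 0.0098 + 0.114 + 0.0098 + 0.04 = 0.3216 m^2K/W
U-value = 1 / R_total = 1 / 0.3216 = 3.109 W/m^2K

3.109 W/m^2K


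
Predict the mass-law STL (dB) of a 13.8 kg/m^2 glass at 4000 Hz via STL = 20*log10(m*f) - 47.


Mass law: STL = 20 * log10(m * f) - 47
  m * f = 13.8 * 4000 = 55200
  log10(55200) = 4.74194
  STL = 20 * 4.74194 - 47 = 94.8388 - 47 = 47.8 dB

47.8 dB


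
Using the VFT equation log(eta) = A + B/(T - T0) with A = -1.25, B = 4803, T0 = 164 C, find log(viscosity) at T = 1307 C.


VFT equation: log(eta) = A + B / (T - T0)
  T - T0 = 1307 - 164 = 1143
  B / (T - T0) = 4803 / 1143 = 4.202
  log(eta) = -1.25 + 4.202 = 2.952

2.952


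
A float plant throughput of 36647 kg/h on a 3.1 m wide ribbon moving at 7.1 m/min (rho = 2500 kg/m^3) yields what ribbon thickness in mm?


Ribbon cross-section from mass balance:
  Volume rate = throughput / density = 36647 / 2500 = 14.6588 m^3/h
  thickness = volume rate / (speed * 60 * width), i.e.
  thickness = throughput / (60 * speed * width * density) * 1000
  thickness = 36647 / (60 * 7.1 * 3.1 * 2500) * 1000 = 11.1 mm

11.1 mm


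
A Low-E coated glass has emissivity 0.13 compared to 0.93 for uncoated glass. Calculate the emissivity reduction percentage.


Percentage reduction = (1 - coated/uncoated) * 100
  Ratio = 0.13 / 0.93 = 0.1398
  Reduction = (1 - 0.1398) * 100 = 86.0%

86.0%


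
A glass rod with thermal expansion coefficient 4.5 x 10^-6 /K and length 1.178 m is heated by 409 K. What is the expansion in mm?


Thermal expansion formula: dL = alpha * L0 * dT
  dL = (4.5 x 10^-6) * 1.178 * 409 = 0.00216811 m
Convert to mm: 0.00216811 * 1000 = 2.1681 mm

2.1681 mm


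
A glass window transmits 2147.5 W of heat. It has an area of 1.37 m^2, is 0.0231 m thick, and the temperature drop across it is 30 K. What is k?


Fourier's law rearranged: k = Q * t / (A * dT)
  Numerator = 2147.5 * 0.0231 = 49.60725
  Denominator = 1.37 * 30 = 41.1
  k = 49.60725 / 41.1 = 1.207 W/mK

1.207 W/mK


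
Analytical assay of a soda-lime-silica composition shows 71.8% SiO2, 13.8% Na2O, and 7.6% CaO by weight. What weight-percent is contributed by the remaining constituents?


Sum the three major oxides:
  SiO2 + Na2O + CaO = 71.8 + 13.8 + 7.6 = 93.2%
Subtract from 100%:
  Others = 100 - 93.2 = 6.8%

6.8%


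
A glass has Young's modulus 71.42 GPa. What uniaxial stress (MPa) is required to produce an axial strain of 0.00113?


Rearrange E = sigma / epsilon:
  sigma = E * epsilon
  E (MPa) = 71.42 * 1000 = 71420
  sigma = 71420 * 0.00113 = 80.7 MPa

80.7 MPa


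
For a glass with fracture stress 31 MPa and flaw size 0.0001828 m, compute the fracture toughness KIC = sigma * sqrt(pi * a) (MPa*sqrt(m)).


Fracture toughness: KIC = sigma * sqrt(pi * a)
  pi * a = pi * 0.0001828 = 0.000574283
  sqrt(pi * a) = 0.023964
  KIC = 31 * 0.023964 = 0.743 MPa*sqrt(m)

0.743 MPa*sqrt(m)


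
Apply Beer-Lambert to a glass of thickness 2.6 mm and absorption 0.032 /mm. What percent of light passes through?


Beer-Lambert law: T = exp(-alpha * thickness)
  exponent = -0.032 * 2.6 = -0.0832
  T = exp(-0.0832) = 0.9202
  Percentage = 0.9202 * 100 = 92.02%

92.02%


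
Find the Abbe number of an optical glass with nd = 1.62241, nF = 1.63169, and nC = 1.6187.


Abbe number formula: Vd = (nd - 1) / (nF - nC)
  nd - 1 = 1.62241 - 1 = 0.62241
  nF - nC = 1.63169 - 1.6187 = 0.01299
  Vd = 0.62241 / 0.01299 = 47.91

47.91


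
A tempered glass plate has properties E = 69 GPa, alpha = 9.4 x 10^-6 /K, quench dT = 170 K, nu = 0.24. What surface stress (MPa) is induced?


Tempering stress: sigma = E * alpha * dT / (1 - nu)
  E (MPa) = 69 * 1000 = 69000
  Numerator = 69000 * (9.4 x 10^-6) * 170 = 110.262
  Denominator = 1 - 0.24 = 0.76
  sigma = 110.262 / 0.76 = 145.1 MPa

145.1 MPa


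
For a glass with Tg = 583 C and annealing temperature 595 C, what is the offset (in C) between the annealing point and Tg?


Offset = T_anneal - Tg:
  offset = 595 - 583 = 12 C

12 C


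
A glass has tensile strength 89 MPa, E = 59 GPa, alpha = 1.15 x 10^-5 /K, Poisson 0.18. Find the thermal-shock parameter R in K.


Thermal shock resistance: R = sigma * (1 - nu) / (E * alpha)
  Numerator = 89 * (1 - 0.18) = 72.98
  Denominator = 59 * 1000 * (1.15 x 10^-5) = 0.6785
  R = 72.98 / 0.6785 = 107.6 K

107.6 K


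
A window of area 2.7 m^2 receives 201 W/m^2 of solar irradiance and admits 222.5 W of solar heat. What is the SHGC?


Rearrange Q = Area * SHGC * Irradiance:
  SHGC = Q / (Area * Irradiance)
  SHGC = 222.5 / (2.7 * 201) = 0.41

0.41


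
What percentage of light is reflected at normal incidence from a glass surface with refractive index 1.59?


Fresnel reflectance at normal incidence:
  R = ((n - 1)/(n + 1))^2
  (n - 1)/(n + 1) = (1.59 - 1)/(1.59 + 1) = 0.227799
  R = 0.227799^2 = 0.0518924
  R(%) = 0.0518924 * 100 = 5.189%

5.189%


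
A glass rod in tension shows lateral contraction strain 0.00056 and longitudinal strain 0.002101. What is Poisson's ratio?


Poisson's ratio: nu = lateral strain / axial strain
  nu = 0.00056 / 0.002101 = 0.2665

0.2665


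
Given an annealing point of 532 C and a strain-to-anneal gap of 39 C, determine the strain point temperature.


Strain point = annealing point - difference:
  T_strain = 532 - 39 = 493 C

493 C


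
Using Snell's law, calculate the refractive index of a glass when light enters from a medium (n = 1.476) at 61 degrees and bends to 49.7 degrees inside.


Apply Snell's law: n1 * sin(theta1) = n2 * sin(theta2)
  n2 = n1 * sin(theta1) / sin(theta2)
  sin(61) = 0.87462
  sin(49.7) = 0.762668
  n2 = 1.476 * 0.87462 / 0.762668 = 1.6927

1.6927


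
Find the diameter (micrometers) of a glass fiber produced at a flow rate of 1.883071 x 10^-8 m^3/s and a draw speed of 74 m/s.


Cross-sectional area from continuity:
  A = Q / v = 1.883071 x 10^-8 / 74 = 2.544691 x 10^-10 m^2
Diameter from circular cross-section:
  d = sqrt(4A / pi) * 10^6 (m -> um)
  d = sqrt(4 * 2.544691 x 10^-10 / pi) * 10^6 = 18.0 um

18.0 um


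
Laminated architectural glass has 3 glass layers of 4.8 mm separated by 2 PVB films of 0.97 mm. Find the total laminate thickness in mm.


Total thickness = glass contribution + PVB contribution
  Glass: 3 * 4.8 = 14.4 mm
  PVB: 2 * 0.97 = 1.94 mm
  Total = 14.4 + 1.94 = 16.34 mm

16.34 mm


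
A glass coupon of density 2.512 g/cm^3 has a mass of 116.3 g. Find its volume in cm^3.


Rearrange rho = m / V:
  V = m / rho
  V = 116.3 / 2.512 = 46.298 cm^3

46.298 cm^3


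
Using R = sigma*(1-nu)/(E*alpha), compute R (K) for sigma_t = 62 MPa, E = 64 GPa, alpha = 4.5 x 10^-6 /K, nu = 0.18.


Thermal shock resistance: R = sigma * (1 - nu) / (E * alpha)
  Numerator = 62 * (1 - 0.18) = 50.84
  Denominator = 64 * 1000 * (4.5 x 10^-6) = 0.288
  R = 50.84 / 0.288 = 176.5 K

176.5 K


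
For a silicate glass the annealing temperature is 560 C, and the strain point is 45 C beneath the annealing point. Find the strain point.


Strain point = annealing point - difference:
  T_strain = 560 - 45 = 515 C

515 C


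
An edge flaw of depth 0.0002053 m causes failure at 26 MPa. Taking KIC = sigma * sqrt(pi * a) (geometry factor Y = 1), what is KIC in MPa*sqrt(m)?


Fracture toughness: KIC = sigma * sqrt(pi * a)
  pi * a = pi * 0.0002053 = 0.000644969
  sqrt(pi * a) = 0.025396
  KIC = 26 * 0.025396 = 0.66 MPa*sqrt(m)

0.66 MPa*sqrt(m)


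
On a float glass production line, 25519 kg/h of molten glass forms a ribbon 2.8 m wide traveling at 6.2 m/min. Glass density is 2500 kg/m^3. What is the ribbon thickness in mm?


Ribbon cross-section from mass balance:
  Volume rate = throughput / density = 25519 / 2500 = 10.2076 m^3/h
  thickness = volume rate / (speed * 60 * width), i.e.
  thickness = throughput / (60 * speed * width * density) * 1000
  thickness = 25519 / (60 * 6.2 * 2.8 * 2500) * 1000 = 9.8 mm

9.8 mm


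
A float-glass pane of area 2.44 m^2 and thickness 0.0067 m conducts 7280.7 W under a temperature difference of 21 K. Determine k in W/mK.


Fourier's law rearranged: k = Q * t / (A * dT)
  Numerator = 7280.7 * 0.0067 = 48.78069
  Denominator = 2.44 * 21 = 51.24
  k = 48.78069 / 51.24 = 0.952 W/mK

0.952 W/mK


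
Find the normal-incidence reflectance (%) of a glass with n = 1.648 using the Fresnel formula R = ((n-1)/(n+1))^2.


Fresnel reflectance at normal incidence:
  R = ((n - 1)/(n + 1))^2
  (n - 1)/(n + 1) = (1.648 - 1)/(1.648 + 1) = 0.244713
  R = 0.244713^2 = 0.0598845
  R(%) = 0.0598845 * 100 = 5.988%

5.988%


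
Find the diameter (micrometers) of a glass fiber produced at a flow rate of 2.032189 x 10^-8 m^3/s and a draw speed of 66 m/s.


Cross-sectional area from continuity:
  A = Q / v = 2.032189 x 10^-8 / 66 = 3.079074 x 10^-10 m^2
Diameter from circular cross-section:
  d = sqrt(4A / pi) * 10^6 (m -> um)
  d = sqrt(4 * 3.079074 x 10^-10 / pi) * 10^6 = 19.8 um

19.8 um


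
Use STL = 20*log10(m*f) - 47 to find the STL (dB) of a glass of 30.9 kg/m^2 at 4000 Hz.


Mass law: STL = 20 * log10(m * f) - 47
  m * f = 30.9 * 4000 = 123600
  log10(123600) = 5.09202
  STL = 20 * 5.09202 - 47 = 101.8404 - 47 = 54.8 dB

54.8 dB


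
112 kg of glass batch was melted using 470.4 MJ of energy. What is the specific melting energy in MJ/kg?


Rearrange E = m * s for s:
  s = E / m
  s = 470.4 / 112 = 4.2 MJ/kg

4.2 MJ/kg


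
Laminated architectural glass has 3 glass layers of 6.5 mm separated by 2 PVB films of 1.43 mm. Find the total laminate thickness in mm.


Total thickness = glass contribution + PVB contribution
  Glass: 3 * 6.5 = 19.5 mm
  PVB: 2 * 1.43 = 2.86 mm
  Total = 19.5 + 2.86 = 22.36 mm

22.36 mm


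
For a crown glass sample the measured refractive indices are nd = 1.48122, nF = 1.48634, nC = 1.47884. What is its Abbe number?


Abbe number formula: Vd = (nd - 1) / (nF - nC)
  nd - 1 = 1.48122 - 1 = 0.48122
  nF - nC = 1.48634 - 1.47884 = 0.0075
  Vd = 0.48122 / 0.0075 = 64.16

64.16


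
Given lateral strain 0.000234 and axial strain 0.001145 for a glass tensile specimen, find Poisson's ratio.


Poisson's ratio: nu = lateral strain / axial strain
  nu = 0.000234 / 0.001145 = 0.2044

0.2044


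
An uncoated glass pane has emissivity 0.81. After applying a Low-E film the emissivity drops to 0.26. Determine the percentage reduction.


Percentage reduction = (1 - coated/uncoated) * 100
  Ratio = 0.26 / 0.81 = 0.321
  Reduction = (1 - 0.321) * 100 = 67.9%

67.9%


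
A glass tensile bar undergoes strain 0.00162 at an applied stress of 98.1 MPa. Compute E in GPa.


Young's modulus: E = stress / strain
  E = 98.1 MPa / 0.00162 = 60555.56 MPa
Convert to GPa: 60555.56 / 1000 = 60.56 GPa

60.56 GPa


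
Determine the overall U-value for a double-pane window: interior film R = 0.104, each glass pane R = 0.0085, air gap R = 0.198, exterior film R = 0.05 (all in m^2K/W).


Total thermal resistance (series):
  R_total = R_in + R_glass + R_air + R_glass + R_out
  R_total = 0.104 + 0.0085 + 0.198 + 0.0085 + 0.05 = 0.369 m^2K/W
U-value = 1 / R_total = 1 / 0.369 = 2.71 W/m^2K

2.71 W/m^2K


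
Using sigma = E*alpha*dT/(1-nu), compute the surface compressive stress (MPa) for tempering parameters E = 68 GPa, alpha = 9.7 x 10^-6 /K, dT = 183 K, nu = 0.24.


Tempering stress: sigma = E * alpha * dT / (1 - nu)
  E (MPa) = 68 * 1000 = 68000
  Numerator = 68000 * (9.7 x 10^-6) * 183 = 120.7068
  Denominator = 1 - 0.24 = 0.76
  sigma = 120.7068 / 0.76 = 158.8 MPa

158.8 MPa


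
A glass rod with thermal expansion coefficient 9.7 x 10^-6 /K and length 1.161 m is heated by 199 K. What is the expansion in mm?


Thermal expansion formula: dL = alpha * L0 * dT
  dL = (9.7 x 10^-6) * 1.161 * 199 = 0.00224108 m
Convert to mm: 0.00224108 * 1000 = 2.2411 mm

2.2411 mm


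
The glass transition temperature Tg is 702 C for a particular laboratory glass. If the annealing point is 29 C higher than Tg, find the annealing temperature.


The annealing temperature is Tg plus the offset:
  T_anneal = 702 + 29 = 731 C

731 C


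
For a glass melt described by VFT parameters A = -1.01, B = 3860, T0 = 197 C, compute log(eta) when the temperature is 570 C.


VFT equation: log(eta) = A + B / (T - T0)
  T - T0 = 570 - 197 = 373
  B / (T - T0) = 3860 / 373 = 10.349
  log(eta) = -1.01 + 10.349 = 9.339

9.339


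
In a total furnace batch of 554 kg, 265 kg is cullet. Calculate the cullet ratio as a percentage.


Cullet ratio = (cullet mass / total batch mass) * 100
  Ratio = 265 / 554 * 100 = 47.83%

47.83%


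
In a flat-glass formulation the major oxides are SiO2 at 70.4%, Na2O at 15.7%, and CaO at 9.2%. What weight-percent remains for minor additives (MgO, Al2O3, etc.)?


Sum the three major oxides:
  SiO2 + Na2O + CaO = 70.4 + 15.7 + 9.2 = 95.3%
Subtract from 100%:
  Others = 100 - 95.3 = 4.7%

4.7%


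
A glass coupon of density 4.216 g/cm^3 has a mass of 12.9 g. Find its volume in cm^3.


Rearrange rho = m / V:
  V = m / rho
  V = 12.9 / 4.216 = 3.06 cm^3

3.06 cm^3


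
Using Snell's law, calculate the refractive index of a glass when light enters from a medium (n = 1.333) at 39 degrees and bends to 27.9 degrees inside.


Apply Snell's law: n1 * sin(theta1) = n2 * sin(theta2)
  n2 = n1 * sin(theta1) / sin(theta2)
  sin(39) = 0.62932
  sin(27.9) = 0.46793
  n2 = 1.333 * 0.62932 / 0.46793 = 1.7928

1.7928


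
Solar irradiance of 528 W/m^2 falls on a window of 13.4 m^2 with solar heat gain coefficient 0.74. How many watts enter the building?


Solar heat gain: Q = Area * SHGC * Irradiance
  Q = 13.4 * 0.74 * 528 = 5235.6 W

5235.6 W


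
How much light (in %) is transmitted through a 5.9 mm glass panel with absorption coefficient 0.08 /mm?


Beer-Lambert law: T = exp(-alpha * thickness)
  exponent = -0.08 * 5.9 = -0.472
  T = exp(-0.472) = 0.6238
  Percentage = 0.6238 * 100 = 62.38%

62.38%


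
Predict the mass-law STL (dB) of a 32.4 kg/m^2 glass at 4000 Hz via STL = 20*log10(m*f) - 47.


Mass law: STL = 20 * log10(m * f) - 47
  m * f = 32.4 * 4000 = 129600
  log10(129600) = 5.11261
  STL = 20 * 5.11261 - 47 = 102.2522 - 47 = 55.3 dB

55.3 dB


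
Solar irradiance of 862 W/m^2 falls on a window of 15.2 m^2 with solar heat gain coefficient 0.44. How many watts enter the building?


Solar heat gain: Q = Area * SHGC * Irradiance
  Q = 15.2 * 0.44 * 862 = 5765.1 W

5765.1 W


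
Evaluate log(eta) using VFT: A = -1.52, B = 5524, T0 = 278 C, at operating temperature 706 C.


VFT equation: log(eta) = A + B / (T - T0)
  T - T0 = 706 - 278 = 428
  B / (T - T0) = 5524 / 428 = 12.907
  log(eta) = -1.52 + 12.907 = 11.387

11.387


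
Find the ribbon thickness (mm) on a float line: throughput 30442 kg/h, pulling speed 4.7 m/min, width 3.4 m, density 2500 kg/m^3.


Ribbon cross-section from mass balance:
  Volume rate = throughput / density = 30442 / 2500 = 12.1768 m^3/h
  thickness = volume rate / (speed * 60 * width), i.e.
  thickness = throughput / (60 * speed * width * density) * 1000
  thickness = 30442 / (60 * 4.7 * 3.4 * 2500) * 1000 = 12.7 mm

12.7 mm


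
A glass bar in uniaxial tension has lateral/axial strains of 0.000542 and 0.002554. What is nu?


Poisson's ratio: nu = lateral strain / axial strain
  nu = 0.000542 / 0.002554 = 0.2122

0.2122


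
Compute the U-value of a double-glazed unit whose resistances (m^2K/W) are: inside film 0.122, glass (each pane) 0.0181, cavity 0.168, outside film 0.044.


Total thermal resistance (series):
  R_total = R_in + R_glass + R_air + R_glass + R_out
  R_total = 0.122 + 0.0181 + 0.168 + 0.0181 + 0.044 = 0.3702 m^2K/W
U-value = 1 / R_total = 1 / 0.3702 = 2.701 W/m^2K

2.701 W/m^2K


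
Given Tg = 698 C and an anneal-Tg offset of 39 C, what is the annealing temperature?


The annealing temperature is Tg plus the offset:
  T_anneal = 698 + 39 = 737 C

737 C


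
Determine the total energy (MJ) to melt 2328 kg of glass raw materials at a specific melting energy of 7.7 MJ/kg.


Total energy = mass * specific energy
  E = 2328 * 7.7 = 17925.6 MJ

17925.6 MJ


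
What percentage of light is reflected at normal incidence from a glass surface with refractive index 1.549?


Fresnel reflectance at normal incidence:
  R = ((n - 1)/(n + 1))^2
  (n - 1)/(n + 1) = (1.549 - 1)/(1.549 + 1) = 0.215379
  R = 0.215379^2 = 0.0463881
  R(%) = 0.0463881 * 100 = 4.639%

4.639%


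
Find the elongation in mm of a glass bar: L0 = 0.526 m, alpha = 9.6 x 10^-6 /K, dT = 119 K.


Thermal expansion formula: dL = alpha * L0 * dT
  dL = (9.6 x 10^-6) * 0.526 * 119 = 0.0006009 m
Convert to mm: 0.0006009 * 1000 = 0.6009 mm

0.6009 mm


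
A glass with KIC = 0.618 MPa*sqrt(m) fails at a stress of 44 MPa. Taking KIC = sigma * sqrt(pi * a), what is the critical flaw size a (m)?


Rearrange KIC = sigma * sqrt(pi * a):
  sqrt(pi * a) = KIC / sigma
  sqrt(pi * a) = 0.618 / 44 = 0.014045
  a = (KIC / sigma)^2 / pi
  a = 0.014045^2 / pi = 0.0000628 m

0.0000628 m


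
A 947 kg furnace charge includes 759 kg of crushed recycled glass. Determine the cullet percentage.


Cullet ratio = (cullet mass / total batch mass) * 100
  Ratio = 759 / 947 * 100 = 80.15%

80.15%


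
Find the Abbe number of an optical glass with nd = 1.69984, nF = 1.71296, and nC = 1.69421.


Abbe number formula: Vd = (nd - 1) / (nF - nC)
  nd - 1 = 1.69984 - 1 = 0.69984
  nF - nC = 1.71296 - 1.69421 = 0.01875
  Vd = 0.69984 / 0.01875 = 37.32

37.32


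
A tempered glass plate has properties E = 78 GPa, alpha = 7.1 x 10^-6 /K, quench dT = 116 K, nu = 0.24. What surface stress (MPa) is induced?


Tempering stress: sigma = E * alpha * dT / (1 - nu)
  E (MPa) = 78 * 1000 = 78000
  Numerator = 78000 * (7.1 x 10^-6) * 116 = 64.2408
  Denominator = 1 - 0.24 = 0.76
  sigma = 64.2408 / 0.76 = 84.5 MPa

84.5 MPa
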